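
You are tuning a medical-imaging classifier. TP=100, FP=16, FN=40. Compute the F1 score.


Precision = 100/116 = 0.8621
Recall = 100/140 = 0.7143
F1 = 2·P·R/(P+R) = 2·TP/(2·TP+FP+FN) = 200/(200+16+40) = 200/256 = 0.7812

0.7812


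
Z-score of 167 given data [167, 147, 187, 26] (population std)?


μ = 131.75, σ = 62.6713
z = (167 - 131.75)/62.6713 = 0.5625

0.5625


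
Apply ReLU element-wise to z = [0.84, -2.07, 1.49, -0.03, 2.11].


ReLU(0.84) = max(0, 0.84) = 0.84
ReLU(-2.07) = max(0, -2.07) = 0.0
ReLU(1.49) = max(0, 1.49) = 1.49
ReLU(-0.03) = max(0, -0.03) = 0.0
ReLU(2.11) = max(0, 2.11) = 2.11
result = [0.84, 0.0, 1.49, 0.0, 2.11]

[0.84, 0.0, 1.49, 0.0, 2.11]


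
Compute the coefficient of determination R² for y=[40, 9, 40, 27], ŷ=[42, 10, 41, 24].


ȳ = 29
SS_res = Σ(y-ŷ)² = 15
SS_tot = Σ(y-ȳ)² = 646
R² = 1 - SS_res/SS_tot = 1 - 0.0232 = 0.9768

0.9768


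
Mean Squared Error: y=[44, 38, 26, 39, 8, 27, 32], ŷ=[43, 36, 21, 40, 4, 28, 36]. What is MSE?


Squared errors: (44-43)²=1, (38-36)²=4, (26-21)²=25, (39-40)²=1, (8-4)²=16, (27-28)²=1, (32-36)²=16
Sum = 64
MSE = 64/7 = 64/7

64/7


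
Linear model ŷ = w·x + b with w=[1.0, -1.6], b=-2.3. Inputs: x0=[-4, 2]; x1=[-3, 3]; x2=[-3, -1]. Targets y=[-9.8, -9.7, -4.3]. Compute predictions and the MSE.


ŷ0 = (1.0)·(-4) + (-1.6)·(2) - 2.3 = -9.5
ŷ1 = (1.0)·(-3) + (-1.6)·(3) - 2.3 = -10.1
ŷ2 = (1.0)·(-3) + (-1.6)·(-1) - 2.3 = -3.7
errors² = [0.09, 0.16, 0.36]
MSE = 0.6100/3 = 0.2033

0.2033


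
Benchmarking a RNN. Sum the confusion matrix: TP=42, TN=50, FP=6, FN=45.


Total = TP + TN + FP + FN
= 42 + 50 + 6 + 45
= 143
(Predicted positive: 48, predicted negative: 95)

143


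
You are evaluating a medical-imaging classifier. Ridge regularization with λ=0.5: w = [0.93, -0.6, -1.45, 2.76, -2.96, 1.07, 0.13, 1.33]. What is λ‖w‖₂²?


‖w‖₂² = (0.93)² + (-0.6)² + (-1.45)² + (2.76)² + (-2.96)² + (1.07)² + (0.13)² + (1.33)²
     = 0.8649 + 0.36 + 2.1025 + 7.6176 + 8.7616 + 1.1449 + 0.0169 + 1.7689
     = 22.6373
λ·‖w‖₂² = 0.5·22.6373 = 11.31865

11.31865


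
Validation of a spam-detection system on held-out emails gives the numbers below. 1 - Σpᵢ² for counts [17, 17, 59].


Probabilities: [17/93, 17/93, 59/93] ≈ [0.1828, 0.1828, 0.6344]
Σpᵢ² = (289 + 289 + 3481)/93² = 4059/8649
Gini = 1 - Σpᵢ² = 1 - 4059/8649 = 0.5307

0.5307


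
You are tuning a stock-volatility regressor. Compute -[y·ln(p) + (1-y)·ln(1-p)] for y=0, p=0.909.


BCE = -[y·ln(p) + (1-y)·ln(1-p)]
= -0 - 1·ln(1-0.909)
= -ln(0.091) = 2.3969

2.3969


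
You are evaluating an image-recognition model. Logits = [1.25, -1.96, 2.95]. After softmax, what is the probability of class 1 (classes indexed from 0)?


Exponentials: e^1.25=3.4903, e^-1.96=0.1409, e^2.95=19.106
Sum = 22.7372
Softmax = [0.1535, 0.0062, 0.8403]
p[1] = 0.1409/22.7372 = 0.0062

0.0062


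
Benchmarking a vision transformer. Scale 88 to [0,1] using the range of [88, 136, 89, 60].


min=60, max=136
(88-60)/(136-60) = 28/76 = 0.3684

0.3684


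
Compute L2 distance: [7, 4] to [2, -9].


d = √((7-2)² + (4+ 9)²)
  = √(25 + 169)
  = √194 = 13.9284

13.9284


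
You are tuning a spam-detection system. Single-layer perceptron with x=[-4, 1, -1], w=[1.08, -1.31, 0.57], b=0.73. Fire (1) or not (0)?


z = (-4)·(1.08) + (1)·(-1.31) + (-1)·(0.57) + 0.73
  = -5.47
step(z) = 0 (z<0)

0


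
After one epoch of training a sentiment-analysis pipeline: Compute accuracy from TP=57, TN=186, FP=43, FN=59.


Accuracy = (TP+TN)/(TP+TN+FP+FN)
= (57+186)/(345)
= 243/345 = 70.43%

70.43%


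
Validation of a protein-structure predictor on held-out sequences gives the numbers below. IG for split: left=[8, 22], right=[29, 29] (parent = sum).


Parent = [37, 51], H_parent = 0.9817
H_left = 0.8366 (n=30), H_right = 1 (n=58)
H_children = (30/88)·0.8366 + (58/88)·1 = 0.9443
IG = 0.9817 - 0.9443 = 0.0374

0.0374


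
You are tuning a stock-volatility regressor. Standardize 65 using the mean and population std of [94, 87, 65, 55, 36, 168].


μ = 84.1667, σ = 42.1719
z = (65 - 84.1667)/42.1719 = -0.4545

-0.4545


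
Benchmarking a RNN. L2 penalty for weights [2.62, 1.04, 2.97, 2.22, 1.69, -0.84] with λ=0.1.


‖w‖₂² = (2.62)² + (1.04)² + (2.97)² + (2.22)² + (1.69)² + (-0.84)²
     = 6.8644 + 1.0816 + 8.8209 + 4.9284 + 2.8561 + 0.7056
     = 25.257
λ·‖w‖₂² = 0.1·25.257 = 2.5257

2.5257


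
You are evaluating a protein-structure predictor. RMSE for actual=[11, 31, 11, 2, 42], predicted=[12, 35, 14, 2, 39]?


MSE = 35/5 = 7
RMSE = √(35/5) = 2.6458

2.6458


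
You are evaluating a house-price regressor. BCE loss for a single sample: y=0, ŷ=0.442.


BCE = -[y·ln(p) + (1-y)·ln(1-p)]
= -0 - 1·ln(1-0.442)
= -ln(0.558) = 0.5834

0.5834


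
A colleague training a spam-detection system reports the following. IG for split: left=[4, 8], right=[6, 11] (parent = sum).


Parent = [10, 19], H_parent = 0.9294
H_left = 0.9183 (n=12), H_right = 0.9367 (n=17)
H_children = (12/29)·0.9183 + (17/29)·0.9367 = 0.9291
IG = 0.9294 - 0.9291 = 0.0003

0.0003


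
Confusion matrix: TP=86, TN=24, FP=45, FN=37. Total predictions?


Total = TP + TN + FP + FN
= 86 + 24 + 45 + 37
= 192
(Predicted positive: 131, predicted negative: 61)

192


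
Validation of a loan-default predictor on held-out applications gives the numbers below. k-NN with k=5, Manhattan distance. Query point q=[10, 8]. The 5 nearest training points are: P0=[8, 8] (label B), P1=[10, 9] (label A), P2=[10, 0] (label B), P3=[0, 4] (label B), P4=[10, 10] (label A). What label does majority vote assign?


d(q,P0) = 2  (label B)
d(q,P1) = 1  (label A)
d(q,P2) = 8  (label B)
d(q,P3) = 14  (label B)
d(q,P4) = 2  (label A)
Votes: A=2, B=3
Majority → B

B


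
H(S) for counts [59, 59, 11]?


Probabilities: [59/129, 59/129, 11/129] ≈ [0.4574, 0.4574, 0.0853]
H = -((59/129)·log₂(59/129) + (59/129)·log₂(59/129) + (11/129)·log₂(11/129))
  = 1.3352 bits

1.3352 bits


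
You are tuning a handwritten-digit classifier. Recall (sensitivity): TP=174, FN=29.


Recall = TP/(TP+FN)
= 174/(174+29)
= 174/203 = 85.71%

85.71%


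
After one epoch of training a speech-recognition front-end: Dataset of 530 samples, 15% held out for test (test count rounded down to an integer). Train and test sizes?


Test = ⌊530·15/100⌋ = 79
Train = 530 - 79 = 451

Train: 451, Test: 79


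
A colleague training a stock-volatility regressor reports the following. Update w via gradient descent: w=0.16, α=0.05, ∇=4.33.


w_new = w - α·∇
= 0.16 - 0.05·4.33
= 0.16 - 0.2165
= -0.0565

-0.0565


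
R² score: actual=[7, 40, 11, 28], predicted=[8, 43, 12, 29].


ȳ = 21.5
SS_res = Σ(y-ŷ)² = 12
SS_tot = Σ(y-ȳ)² = 705
R² = 1 - SS_res/SS_tot = 1 - 0.017 = 0.983

0.983


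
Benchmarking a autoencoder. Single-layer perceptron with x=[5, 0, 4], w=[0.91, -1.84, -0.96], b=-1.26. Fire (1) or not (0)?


z = (5)·(0.91) + (0)·(-1.84) + (4)·(-0.96) - 1.26
  = -0.55
step(z) = 0 (z<0)

0


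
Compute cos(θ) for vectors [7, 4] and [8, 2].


A·B = 7·8 + 4·2 = 64
‖A‖ = √65 = 8.0623, ‖B‖ = √68 = 8.2462
cos = 64/(√65·√68) = 64/√4420 = 0.9627

0.9627


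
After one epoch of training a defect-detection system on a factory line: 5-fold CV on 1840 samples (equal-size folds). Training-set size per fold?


Fold size = 1840/5 = 368
Training per fold = 1840 - 368 = 1472

1472


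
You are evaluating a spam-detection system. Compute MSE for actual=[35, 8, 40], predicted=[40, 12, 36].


Squared errors: (35-40)²=25, (8-12)²=16, (40-36)²=16
Sum = 57
MSE = 57/3 = 19

19


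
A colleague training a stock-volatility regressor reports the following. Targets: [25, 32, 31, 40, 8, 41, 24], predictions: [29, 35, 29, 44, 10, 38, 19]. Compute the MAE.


Absolute errors: |25-29|=4, |32-35|=3, |31-29|=2, |40-44|=4, |8-10|=2, |41-38|=3, |24-19|=5
Sum = 23
MAE = 23/7 = 23/7

23/7


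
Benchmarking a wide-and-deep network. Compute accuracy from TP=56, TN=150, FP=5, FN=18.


Accuracy = (TP+TN)/(TP+TN+FP+FN)
= (56+150)/(229)
= 206/229 = 89.96%

89.96%


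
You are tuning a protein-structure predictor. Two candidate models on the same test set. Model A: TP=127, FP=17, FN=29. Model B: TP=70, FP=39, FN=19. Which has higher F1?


Model A: P=127/144=0.8819, R=127/156=0.8141, F1=2PR/(P+R)=2TP/(2TP+FP+FN)=254/300=0.8467
Model B: P=70/109=0.6422, R=70/89=0.7865, F1=2PR/(P+R)=2TP/(2TP+FP+FN)=140/198=0.7071
0.8467 > 0.7071 → Model A

Model A


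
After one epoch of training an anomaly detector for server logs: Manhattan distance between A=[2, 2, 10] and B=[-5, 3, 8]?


d = |2+ 5| + |2-3| + |10-8|
  = 7 + 1 + 2
  = 10

10


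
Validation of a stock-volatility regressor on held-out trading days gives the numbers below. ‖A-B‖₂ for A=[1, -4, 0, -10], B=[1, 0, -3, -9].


d = √((1-1)² + (-4-0)² + (0+ 3)² + (-10+ 9)²)
  = √(0 + 16 + 9 + 1)
  = √26 = 5.099

5.099


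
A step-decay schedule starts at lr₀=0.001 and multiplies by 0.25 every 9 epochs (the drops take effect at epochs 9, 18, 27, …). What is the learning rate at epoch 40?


n_drops = ⌊40/9⌋ = 4
lr = 0.001·0.25^4 = 0.001·0.00390625 = 0.00000390625

0.00000390625


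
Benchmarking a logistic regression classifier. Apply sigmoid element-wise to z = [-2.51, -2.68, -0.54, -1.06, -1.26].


σ(-2.51) = 1/(1+e^2.51) = 0.0752
σ(-2.68) = 1/(1+e^2.68) = 0.0642
σ(-0.54) = 1/(1+e^0.54) = 0.3682
σ(-1.06) = 1/(1+e^1.06) = 0.2573
σ(-1.26) = 1/(1+e^1.26) = 0.221
result = [0.0752, 0.0642, 0.3682, 0.2573, 0.221]

[0.0752, 0.0642, 0.3682, 0.2573, 0.221]


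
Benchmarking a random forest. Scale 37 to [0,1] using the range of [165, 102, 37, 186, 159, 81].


min=37, max=186
(37-37)/(186-37) = 0/149 = 0.0

0.0


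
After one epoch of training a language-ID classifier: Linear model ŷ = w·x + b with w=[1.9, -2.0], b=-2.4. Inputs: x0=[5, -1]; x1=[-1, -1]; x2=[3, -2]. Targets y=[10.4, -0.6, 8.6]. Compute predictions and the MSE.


ŷ0 = (1.9)·(5) + (-2.0)·(-1) - 2.4 = 9.1
ŷ1 = (1.9)·(-1) + (-2.0)·(-1) - 2.4 = -2.3
ŷ2 = (1.9)·(3) + (-2.0)·(-2) - 2.4 = 7.3
errors² = [1.69, 2.89, 1.69]
MSE = 6.2700/3 = 2.09

2.09


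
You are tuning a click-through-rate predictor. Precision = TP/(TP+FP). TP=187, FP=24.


Precision = TP/(TP+FP)
= 187/(187+24)
= 187/211 = 88.63%

88.63%


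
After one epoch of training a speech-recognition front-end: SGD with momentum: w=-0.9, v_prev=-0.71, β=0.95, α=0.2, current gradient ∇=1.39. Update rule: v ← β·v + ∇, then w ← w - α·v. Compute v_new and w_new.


v_new = 0.95·-0.71 + 1.39 = -0.6745 + 1.39 = 0.7155
w_new = -0.9 - 0.2·0.7155 = -0.9 - 0.1431 = -1.0431

v_new=0.7155, w_new=-1.0431


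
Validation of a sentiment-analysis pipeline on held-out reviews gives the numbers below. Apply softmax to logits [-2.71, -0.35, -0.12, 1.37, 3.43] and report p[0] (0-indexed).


Exponentials: e^-2.71=0.0665, e^-0.35=0.7047, e^-0.12=0.8869, e^1.37=3.9354, e^3.43=30.8766
Sum = 36.4701
Softmax = [0.0018, 0.0193, 0.0243, 0.1079, 0.8466]
p[0] = 0.0665/36.4701 = 0.0018

0.0018


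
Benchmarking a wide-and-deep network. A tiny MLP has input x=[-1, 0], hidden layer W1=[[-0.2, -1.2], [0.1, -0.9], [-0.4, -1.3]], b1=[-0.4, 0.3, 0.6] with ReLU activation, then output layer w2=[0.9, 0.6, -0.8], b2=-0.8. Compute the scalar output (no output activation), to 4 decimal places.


z1[0] = (-0.2)·(-1) + (-1.2)·(0) - 0.4 = -0.2
z1[1] = (0.1)·(-1) + (-0.9)·(0) + 0.3 = 0.2
z1[2] = (-0.4)·(-1) + (-1.3)·(0) + 0.6 = 1.0
h = ReLU(z1) = [0.0, 0.2, 1.0]
output = (0.9)·(0.0) + (0.6)·(0.2) + (-0.8)·(1.0) - 0.8 = -1.48

-1.48


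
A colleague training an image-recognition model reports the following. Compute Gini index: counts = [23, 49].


Probabilities: [23/72, 49/72] ≈ [0.3194, 0.6806]
Σpᵢ² = (529 + 2401)/72² = 2930/5184
Gini = 1 - Σpᵢ² = 1 - 2930/5184 = 0.4348

0.4348


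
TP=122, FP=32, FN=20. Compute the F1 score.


Precision = 122/154 = 0.7922
Recall = 122/142 = 0.8592
F1 = 2·P·R/(P+R) = 2·TP/(2·TP+FP+FN) = 244/(244+32+20) = 244/296 = 0.8243

0.8243


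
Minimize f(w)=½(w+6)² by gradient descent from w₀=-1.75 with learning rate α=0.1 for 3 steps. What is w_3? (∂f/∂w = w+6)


step 1: grad = -1.75+6 = 4.25; w = -1.75 - 0.1·(4.25) = -2.175
step 2: grad = -2.175+6 = 3.825; w = -2.175 - 0.1·(3.825) = -2.5575
step 3: grad = -2.5575+6 = 3.4425; w = -2.5575 - 0.1·(3.4425) = -2.90175

-2.90175


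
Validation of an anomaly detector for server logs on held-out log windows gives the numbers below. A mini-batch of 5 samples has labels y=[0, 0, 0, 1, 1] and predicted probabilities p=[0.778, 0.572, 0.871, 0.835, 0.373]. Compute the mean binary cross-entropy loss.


L[0] = -ln(1-0.778) = -ln(0.222) = 1.5051
L[1] = -ln(1-0.572) = -ln(0.428) = 0.8486
L[2] = -ln(1-0.871) = -ln(0.129) = 2.0479
L[3] = -ln(0.835) = 0.1803
L[4] = -ln(0.373) = 0.9862
mean = (1.5051 + 0.8486 + 2.0479 + 0.1803 + 0.9862)/5 = 1.1136

1.1136


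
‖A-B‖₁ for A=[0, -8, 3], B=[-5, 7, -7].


d = |0+ 5| + |-8-7| + |3+ 7|
  = 5 + 15 + 10
  = 30

30


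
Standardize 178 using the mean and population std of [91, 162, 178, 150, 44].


μ = 125, σ = 50.04
z = (178 - 125)/50.04 = 1.0592

1.0592


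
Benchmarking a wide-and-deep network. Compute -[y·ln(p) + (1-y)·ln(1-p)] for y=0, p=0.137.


BCE = -[y·ln(p) + (1-y)·ln(1-p)]
= -0 - 1·ln(1-0.137)
= -ln(0.863) = 0.1473

0.1473


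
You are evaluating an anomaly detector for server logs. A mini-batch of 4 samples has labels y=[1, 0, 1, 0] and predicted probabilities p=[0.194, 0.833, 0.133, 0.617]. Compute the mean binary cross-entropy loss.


L[0] = -ln(0.194) = 1.6399
L[1] = -ln(1-0.833) = -ln(0.167) = 1.7898
L[2] = -ln(0.133) = 2.0174
L[3] = -ln(1-0.617) = -ln(0.383) = 0.9597
mean = (1.6399 + 1.7898 + 2.0174 + 0.9597)/4 = 1.6017

1.6017


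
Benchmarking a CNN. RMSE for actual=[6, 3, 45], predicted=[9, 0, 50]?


MSE = 43/3 = 14.3333
RMSE = √(43/3) = 3.7859

3.7859


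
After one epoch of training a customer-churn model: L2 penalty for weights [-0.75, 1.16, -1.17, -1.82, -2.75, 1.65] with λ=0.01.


‖w‖₂² = (-0.75)² + (1.16)² + (-1.17)² + (-1.82)² + (-2.75)² + (1.65)²
     = 0.5625 + 1.3456 + 1.3689 + 3.3124 + 7.5625 + 2.7225
     = 16.8744
λ·‖w‖₂² = 0.01·16.8744 = 0.168744

0.168744


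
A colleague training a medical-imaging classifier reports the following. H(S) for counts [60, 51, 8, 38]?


Probabilities: [60/157, 51/157, 8/157, 38/157] ≈ [0.3822, 0.3248, 0.051, 0.242]
H = -((60/157)·log₂(60/157) + (51/157)·log₂(51/157) + (8/157)·log₂(8/157) + (38/157)·log₂(38/157))
  = 1.7715 bits

1.7715 bits


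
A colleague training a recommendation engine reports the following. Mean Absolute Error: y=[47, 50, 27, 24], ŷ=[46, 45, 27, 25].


Absolute errors: |47-46|=1, |50-45|=5, |27-27|=0, |24-25|=1
Sum = 7
MAE = 7/4 = 7/4

7/4


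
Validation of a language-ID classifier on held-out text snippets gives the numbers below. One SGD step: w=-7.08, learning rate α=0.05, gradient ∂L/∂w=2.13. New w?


w_new = w - α·∇
= -7.08 - 0.05·2.13
= -7.08 - 0.1065
= -7.1865

-7.1865


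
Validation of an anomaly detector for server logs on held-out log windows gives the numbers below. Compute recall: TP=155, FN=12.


Recall = TP/(TP+FN)
= 155/(155+12)
= 155/167 = 92.81%

92.81%


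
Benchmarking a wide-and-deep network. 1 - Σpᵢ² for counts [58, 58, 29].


Probabilities: [58/145, 58/145, 29/145] ≈ [0.4, 0.4, 0.2]
Σpᵢ² = (3364 + 3364 + 841)/145² = 7569/21025
Gini = 1 - Σpᵢ² = 1 - 7569/21025 = 0.64

0.64


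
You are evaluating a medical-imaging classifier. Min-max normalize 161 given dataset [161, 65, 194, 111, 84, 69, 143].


min=65, max=194
(161-65)/(194-65) = 96/129 = 0.7442

0.7442


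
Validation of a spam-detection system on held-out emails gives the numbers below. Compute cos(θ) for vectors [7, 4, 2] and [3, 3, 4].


A·B = 7·3 + 4·3 + 2·4 = 41
‖A‖ = √69 = 8.3066, ‖B‖ = √34 = 5.831
cos = 41/(√69·√34) = 41/√2346 = 0.8465

0.8465


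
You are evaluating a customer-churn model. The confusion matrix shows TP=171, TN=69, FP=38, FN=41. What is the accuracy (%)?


Accuracy = (TP+TN)/(TP+TN+FP+FN)
= (171+69)/(319)
= 240/319 = 75.24%

75.24%


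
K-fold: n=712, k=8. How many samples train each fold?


Fold size = 712/8 = 89
Training per fold = 712 - 89 = 623

623


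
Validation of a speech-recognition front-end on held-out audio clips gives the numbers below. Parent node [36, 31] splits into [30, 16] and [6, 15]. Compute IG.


Parent = [36, 31], H_parent = 0.996
H_left = 0.9321 (n=46), H_right = 0.8631 (n=21)
H_children = (46/67)·0.9321 + (21/67)·0.8631 = 0.9105
IG = 0.996 - 0.9105 = 0.0855

0.0855


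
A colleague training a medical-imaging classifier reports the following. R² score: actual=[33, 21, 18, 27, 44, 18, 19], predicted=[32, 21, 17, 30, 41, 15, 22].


ȳ = 25.7143
SS_res = Σ(y-ŷ)² = 38
SS_tot = Σ(y-ȳ)² = 575.43
R² = 1 - SS_res/SS_tot = 1 - 0.066 = 0.934

0.934


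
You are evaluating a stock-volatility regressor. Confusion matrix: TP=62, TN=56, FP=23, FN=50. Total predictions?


Total = TP + TN + FP + FN
= 62 + 56 + 23 + 50
= 191
(Predicted positive: 85, predicted negative: 106)

191


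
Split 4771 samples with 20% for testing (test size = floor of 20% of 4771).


Test = ⌊4771·20/100⌋ = 954
Train = 4771 - 954 = 3817

Train: 3817, Test: 954


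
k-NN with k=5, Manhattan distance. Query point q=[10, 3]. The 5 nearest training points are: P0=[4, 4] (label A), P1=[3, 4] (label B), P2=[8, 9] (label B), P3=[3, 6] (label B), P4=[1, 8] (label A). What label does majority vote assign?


d(q,P0) = 7  (label A)
d(q,P1) = 8  (label B)
d(q,P2) = 8  (label B)
d(q,P3) = 10  (label B)
d(q,P4) = 14  (label A)
Votes: A=2, B=3
Majority → B

B


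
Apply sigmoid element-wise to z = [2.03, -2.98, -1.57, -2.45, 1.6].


σ(2.03) = 1/(1+e^-2.03) = 0.8839
σ(-2.98) = 1/(1+e^2.98) = 0.0483
σ(-1.57) = 1/(1+e^1.57) = 0.1722
σ(-2.45) = 1/(1+e^2.45) = 0.0794
σ(1.6) = 1/(1+e^-1.6) = 0.832
result = [0.8839, 0.0483, 0.1722, 0.0794, 0.832]

[0.8839, 0.0483, 0.1722, 0.0794, 0.832]


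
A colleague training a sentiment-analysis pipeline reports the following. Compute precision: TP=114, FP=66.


Precision = TP/(TP+FP)
= 114/(114+66)
= 114/180 = 63.33%

63.33%


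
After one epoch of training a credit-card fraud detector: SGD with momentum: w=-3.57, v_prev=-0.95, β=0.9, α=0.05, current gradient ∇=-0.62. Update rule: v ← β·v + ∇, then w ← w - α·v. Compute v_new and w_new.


v_new = 0.9·-0.95 - 0.62 = -0.855 - 0.62 = -1.475
w_new = -3.57 - 0.05·-1.475 = -3.57 + 0.07375 = -3.49625

v_new=-1.475, w_new=-3.49625


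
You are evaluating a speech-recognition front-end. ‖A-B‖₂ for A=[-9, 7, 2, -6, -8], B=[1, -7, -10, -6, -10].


d = √((-9-1)² + (7+ 7)² + (2+ 10)² + (-6+ 6)² + (-8+ 10)²)
  = √(100 + 196 + 144 + 0 + 4)
  = √444 = 21.0713

21.0713


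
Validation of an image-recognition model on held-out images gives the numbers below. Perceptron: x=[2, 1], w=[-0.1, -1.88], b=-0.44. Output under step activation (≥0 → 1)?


z = (2)·(-0.1) + (1)·(-1.88) - 0.44
  = -2.52
step(z) = 0 (z<0)

0


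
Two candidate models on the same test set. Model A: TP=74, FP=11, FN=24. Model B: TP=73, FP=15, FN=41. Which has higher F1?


Model A: P=74/85=0.8706, R=74/98=0.7551, F1=2PR/(P+R)=2TP/(2TP+FP+FN)=148/183=0.8087
Model B: P=73/88=0.8295, R=73/114=0.6404, F1=2PR/(P+R)=2TP/(2TP+FP+FN)=146/202=0.7228
0.8087 > 0.7228 → Model A

Model A


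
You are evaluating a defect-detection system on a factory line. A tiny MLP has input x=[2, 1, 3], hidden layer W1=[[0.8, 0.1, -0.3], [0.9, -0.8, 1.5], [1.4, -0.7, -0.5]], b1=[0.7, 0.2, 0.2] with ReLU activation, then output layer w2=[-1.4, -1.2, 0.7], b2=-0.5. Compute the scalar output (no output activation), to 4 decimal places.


z1[0] = (0.8)·(2) + (0.1)·(1) + (-0.3)·(3) + 0.7 = 1.5
z1[1] = (0.9)·(2) + (-0.8)·(1) + (1.5)·(3) + 0.2 = 5.7
z1[2] = (1.4)·(2) + (-0.7)·(1) + (-0.5)·(3) + 0.2 = 0.8
h = ReLU(z1) = [1.5, 5.7, 0.8]
output = (-1.4)·(1.5) + (-1.2)·(5.7) + (0.7)·(0.8) - 0.5 = -8.88

-8.88


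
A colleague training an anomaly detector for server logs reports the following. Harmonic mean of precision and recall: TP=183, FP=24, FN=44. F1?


Precision = 183/207 = 0.8841
Recall = 183/227 = 0.8062
F1 = 2·P·R/(P+R) = 2·TP/(2·TP+FP+FN) = 366/(366+24+44) = 366/434 = 0.8433

0.8433


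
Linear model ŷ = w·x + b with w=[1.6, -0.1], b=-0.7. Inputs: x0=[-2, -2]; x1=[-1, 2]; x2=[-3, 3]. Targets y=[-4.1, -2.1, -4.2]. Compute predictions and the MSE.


ŷ0 = (1.6)·(-2) + (-0.1)·(-2) - 0.7 = -3.7
ŷ1 = (1.6)·(-1) + (-0.1)·(2) - 0.7 = -2.5
ŷ2 = (1.6)·(-3) + (-0.1)·(3) - 0.7 = -5.8
errors² = [0.16, 0.16, 2.56]
MSE = 2.8800/3 = 0.96

0.96


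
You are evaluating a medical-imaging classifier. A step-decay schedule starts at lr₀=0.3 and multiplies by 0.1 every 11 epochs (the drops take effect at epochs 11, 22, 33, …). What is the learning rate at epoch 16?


n_drops = ⌊16/11⌋ = 1
lr = 0.3·0.1^1 = 0.3·0.1 = 0.03

0.03


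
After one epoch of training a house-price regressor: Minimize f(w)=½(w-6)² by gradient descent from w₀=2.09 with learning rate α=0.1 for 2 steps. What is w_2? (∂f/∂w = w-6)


step 1: grad = 2.09-6 = -3.91; w = 2.09 - 0.1·(-3.91) = 2.481
step 2: grad = 2.481-6 = -3.519; w = 2.481 - 0.1·(-3.519) = 2.8329

2.8329


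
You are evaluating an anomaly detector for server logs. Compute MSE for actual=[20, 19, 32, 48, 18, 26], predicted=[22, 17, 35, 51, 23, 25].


Squared errors: (20-22)²=4, (19-17)²=4, (32-35)²=9, (48-51)²=9, (18-23)²=25, (26-25)²=1
Sum = 52
MSE = 52/6 = 26/3

26/3


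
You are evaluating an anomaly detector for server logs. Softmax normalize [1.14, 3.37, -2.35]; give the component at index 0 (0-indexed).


Exponentials: e^1.14=3.1268, e^3.37=29.0785, e^-2.35=0.0954
Sum = 32.3007
Softmax = [0.0968, 0.9002, 0.003]
p[0] = 3.1268/32.3007 = 0.0968

0.0968


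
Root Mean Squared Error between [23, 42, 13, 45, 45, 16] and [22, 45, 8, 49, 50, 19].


MSE = 85/6 = 14.1667
RMSE = √(85/6) = 3.7639

3.7639


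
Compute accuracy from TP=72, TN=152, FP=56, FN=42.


Accuracy = (TP+TN)/(TP+TN+FP+FN)
= (72+152)/(322)
= 224/322 = 69.57%

69.57%


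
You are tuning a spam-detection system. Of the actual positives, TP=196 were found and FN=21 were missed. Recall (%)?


Recall = TP/(TP+FN)
= 196/(196+21)
= 196/217 = 90.32%

90.32%


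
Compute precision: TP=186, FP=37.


Precision = TP/(TP+FP)
= 186/(186+37)
= 186/223 = 83.41%

83.41%


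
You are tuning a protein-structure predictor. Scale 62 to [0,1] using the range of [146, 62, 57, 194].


min=57, max=194
(62-57)/(194-57) = 5/137 = 0.0365

0.0365


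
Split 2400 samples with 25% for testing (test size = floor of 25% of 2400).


Test = ⌊2400·25/100⌋ = 600
Train = 2400 - 600 = 1800

Train: 1800, Test: 600


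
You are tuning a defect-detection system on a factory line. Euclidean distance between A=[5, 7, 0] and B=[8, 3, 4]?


d = √((5-8)² + (7-3)² + (0-4)²)
  = √(9 + 16 + 16)
  = √41 = 6.4031

6.4031


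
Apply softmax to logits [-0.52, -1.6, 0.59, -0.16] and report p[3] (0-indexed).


Exponentials: e^-0.52=0.5945, e^-1.6=0.2019, e^0.59=1.804, e^-0.16=0.8521
Sum = 3.4525
Softmax = [0.1722, 0.0585, 0.5225, 0.2468]
p[3] = 0.8521/3.4525 = 0.2468

0.2468


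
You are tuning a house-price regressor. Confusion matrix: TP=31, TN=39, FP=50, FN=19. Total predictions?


Total = TP + TN + FP + FN
= 31 + 39 + 50 + 19
= 139
(Predicted positive: 81, predicted negative: 58)

139


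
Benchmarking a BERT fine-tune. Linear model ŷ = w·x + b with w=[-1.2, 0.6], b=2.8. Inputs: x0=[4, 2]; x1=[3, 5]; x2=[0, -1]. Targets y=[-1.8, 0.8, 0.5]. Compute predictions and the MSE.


ŷ0 = (-1.2)·(4) + (0.6)·(2) + 2.8 = -0.8
ŷ1 = (-1.2)·(3) + (0.6)·(5) + 2.8 = 2.2
ŷ2 = (-1.2)·(0) + (0.6)·(-1) + 2.8 = 2.2
errors² = [1.0, 1.96, 2.89]
MSE = 5.8500/3 = 1.95

1.95


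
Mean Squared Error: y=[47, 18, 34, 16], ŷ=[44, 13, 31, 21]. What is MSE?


Squared errors: (47-44)²=9, (18-13)²=25, (34-31)²=9, (16-21)²=25
Sum = 68
MSE = 68/4 = 17

17


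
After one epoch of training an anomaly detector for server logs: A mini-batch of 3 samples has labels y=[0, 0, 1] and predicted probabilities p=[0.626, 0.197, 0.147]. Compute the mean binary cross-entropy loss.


L[0] = -ln(1-0.626) = -ln(0.374) = 0.9835
L[1] = -ln(1-0.197) = -ln(0.803) = 0.2194
L[2] = -ln(0.147) = 1.9173
mean = (0.9835 + 0.2194 + 1.9173)/3 = 1.0401

1.0401


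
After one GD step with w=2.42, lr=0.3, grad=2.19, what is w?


w_new = w - α·∇
= 2.42 - 0.3·2.19
= 2.42 - 0.657
= 1.763

1.763


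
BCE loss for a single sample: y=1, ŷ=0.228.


BCE = -[y·ln(p) + (1-y)·ln(1-p)]
= -1·ln(0.228) - 0
= -ln(0.228) = 1.4784

1.4784


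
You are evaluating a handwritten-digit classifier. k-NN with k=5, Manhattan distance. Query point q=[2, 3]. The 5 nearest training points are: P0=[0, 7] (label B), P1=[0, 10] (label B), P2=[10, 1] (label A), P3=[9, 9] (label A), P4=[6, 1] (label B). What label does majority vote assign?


d(q,P0) = 6  (label B)
d(q,P1) = 9  (label B)
d(q,P2) = 10  (label A)
d(q,P3) = 13  (label A)
d(q,P4) = 6  (label B)
Votes: A=2, B=3
Majority → B

B


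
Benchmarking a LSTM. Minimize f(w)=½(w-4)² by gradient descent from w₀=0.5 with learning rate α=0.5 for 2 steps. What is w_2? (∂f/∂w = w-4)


step 1: grad = 0.5-4 = -3.5; w = 0.5 - 0.5·(-3.5) = 2.25
step 2: grad = 2.25-4 = -1.75; w = 2.25 - 0.5·(-1.75) = 3.125

3.125


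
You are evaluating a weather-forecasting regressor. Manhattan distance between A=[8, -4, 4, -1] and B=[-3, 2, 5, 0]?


d = |8+ 3| + |-4-2| + |4-5| + |-1-0|
  = 11 + 6 + 1 + 1
  = 19

19


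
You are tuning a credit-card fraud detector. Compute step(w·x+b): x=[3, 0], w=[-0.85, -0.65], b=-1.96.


z = (3)·(-0.85) + (0)·(-0.65) - 1.96
  = -4.51
step(z) = 0 (z<0)

0


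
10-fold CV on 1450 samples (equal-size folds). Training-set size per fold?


Fold size = 1450/10 = 145
Training per fold = 1450 - 145 = 1305

1305


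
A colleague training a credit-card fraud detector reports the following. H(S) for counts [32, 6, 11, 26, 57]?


Probabilities: [32/132, 6/132, 11/132, 26/132, 57/132] ≈ [0.2424, 0.0455, 0.0833, 0.197, 0.4318]
H = -((32/132)·log₂(32/132) + (6/132)·log₂(6/132) + (11/132)·log₂(11/132) + (26/132)·log₂(26/132) + (57/132)·log₂(57/132))
  = 1.9819 bits

1.9819 bits


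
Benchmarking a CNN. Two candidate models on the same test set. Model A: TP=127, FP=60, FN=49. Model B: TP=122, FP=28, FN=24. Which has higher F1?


Model A: P=127/187=0.6791, R=127/176=0.7216, F1=2PR/(P+R)=2TP/(2TP+FP+FN)=254/363=0.6997
Model B: P=122/150=0.8133, R=122/146=0.8356, F1=2PR/(P+R)=2TP/(2TP+FP+FN)=244/296=0.8243
0.6997 < 0.8243 → Model B

Model B


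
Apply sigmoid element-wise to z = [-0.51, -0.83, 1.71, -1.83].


σ(-0.51) = 1/(1+e^0.51) = 0.3752
σ(-0.83) = 1/(1+e^0.83) = 0.3036
σ(1.71) = 1/(1+e^-1.71) = 0.8468
σ(-1.83) = 1/(1+e^1.83) = 0.1382
result = [0.3752, 0.3036, 0.8468, 0.1382]

[0.3752, 0.3036, 0.8468, 0.1382]


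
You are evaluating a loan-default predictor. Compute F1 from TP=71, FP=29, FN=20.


Precision = 71/100 = 0.71
Recall = 71/91 = 0.7802
F1 = 2·P·R/(P+R) = 2·TP/(2·TP+FP+FN) = 142/(142+29+20) = 142/191 = 0.7435

0.7435


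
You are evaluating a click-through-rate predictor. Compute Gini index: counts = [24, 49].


Probabilities: [24/73, 49/73] ≈ [0.3288, 0.6712]
Σpᵢ² = (576 + 2401)/73² = 2977/5329
Gini = 1 - Σpᵢ² = 1 - 2977/5329 = 0.4414

0.4414


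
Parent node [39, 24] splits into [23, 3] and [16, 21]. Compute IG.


Parent = [39, 24], H_parent = 0.9587
H_left = 0.5159 (n=26), H_right = 0.9868 (n=37)
H_children = (26/63)·0.5159 + (37/63)·0.9868 = 0.7925
IG = 0.9587 - 0.7925 = 0.1662

0.1662


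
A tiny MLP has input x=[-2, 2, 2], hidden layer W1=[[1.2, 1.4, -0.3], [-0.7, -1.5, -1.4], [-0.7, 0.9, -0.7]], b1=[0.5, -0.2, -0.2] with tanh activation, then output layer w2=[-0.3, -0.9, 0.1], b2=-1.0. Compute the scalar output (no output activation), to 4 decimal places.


z1[0] = (1.2)·(-2) + (1.4)·(2) + (-0.3)·(2) + 0.5 = 0.3
z1[1] = (-0.7)·(-2) + (-1.5)·(2) + (-1.4)·(2) - 0.2 = -4.6
z1[2] = (-0.7)·(-2) + (0.9)·(2) + (-0.7)·(2) - 0.2 = 1.6
h = tanh(z1) = [0.2913, -0.9998, 0.9217]
output = (-0.3)·(0.2913) + (-0.9)·(-0.9998) + (0.1)·(0.9217) - 1.0 = -0.0954

-0.0954


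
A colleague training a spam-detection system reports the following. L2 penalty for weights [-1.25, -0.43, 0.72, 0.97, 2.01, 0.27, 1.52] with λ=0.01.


‖w‖₂² = (-1.25)² + (-0.43)² + (0.72)² + (0.97)² + (2.01)² + (0.27)² + (1.52)²
     = 1.5625 + 0.1849 + 0.5184 + 0.9409 + 4.0401 + 0.0729 + 2.3104
     = 9.6301
λ·‖w‖₂² = 0.01·9.6301 = 0.096301

0.096301


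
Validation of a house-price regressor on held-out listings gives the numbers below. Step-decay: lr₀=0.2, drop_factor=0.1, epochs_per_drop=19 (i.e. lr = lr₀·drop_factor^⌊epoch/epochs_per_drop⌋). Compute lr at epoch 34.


n_drops = ⌊34/19⌋ = 1
lr = 0.2·0.1^1 = 0.2·0.1 = 0.02

0.02


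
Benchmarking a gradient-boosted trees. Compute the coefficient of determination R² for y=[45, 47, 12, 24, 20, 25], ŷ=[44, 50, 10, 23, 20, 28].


ȳ = 28.8333
SS_res = Σ(y-ŷ)² = 24
SS_tot = Σ(y-ȳ)² = 990.83
R² = 1 - SS_res/SS_tot = 1 - 0.0242 = 0.9758

0.9758


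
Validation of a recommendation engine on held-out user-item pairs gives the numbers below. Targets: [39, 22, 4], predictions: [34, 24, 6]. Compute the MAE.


Absolute errors: |39-34|=5, |22-24|=2, |4-6|=2
Sum = 9
MAE = 9/3 = 3

3


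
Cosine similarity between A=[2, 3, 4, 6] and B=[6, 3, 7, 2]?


A·B = 2·6 + 3·3 + 4·7 + 6·2 = 61
‖A‖ = √65 = 8.0623, ‖B‖ = √98 = 9.8995
cos = 61/(√65·√98) = 61/√6370 = 0.7643

0.7643


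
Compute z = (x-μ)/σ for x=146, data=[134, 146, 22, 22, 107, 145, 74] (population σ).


μ = 92.8571, σ = 50.4733
z = (146 - 92.8571)/50.4733 = 1.0529

1.0529


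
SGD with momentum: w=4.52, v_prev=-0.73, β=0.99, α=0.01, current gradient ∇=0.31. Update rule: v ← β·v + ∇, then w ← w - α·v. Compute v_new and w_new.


v_new = 0.99·-0.73 + 0.31 = -0.7227 + 0.31 = -0.4127
w_new = 4.52 - 0.01·-0.4127 = 4.52 + 0.004127 = 4.524127

v_new=-0.4127, w_new=4.524127


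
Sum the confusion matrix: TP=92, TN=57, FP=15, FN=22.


Total = TP + TN + FP + FN
= 92 + 57 + 15 + 22
= 186
(Predicted positive: 107, predicted negative: 79)

186


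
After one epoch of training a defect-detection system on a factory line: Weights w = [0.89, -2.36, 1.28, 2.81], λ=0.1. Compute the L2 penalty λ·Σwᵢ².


‖w‖₂² = (0.89)² + (-2.36)² + (1.28)² + (2.81)²
     = 0.7921 + 5.5696 + 1.6384 + 7.8961
     = 15.8962
λ·‖w‖₂² = 0.1·15.8962 = 1.58962

1.58962


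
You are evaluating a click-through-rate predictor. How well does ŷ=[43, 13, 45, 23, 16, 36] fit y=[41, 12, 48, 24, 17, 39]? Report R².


ȳ = 30.1667
SS_res = Σ(y-ŷ)² = 25
SS_tot = Σ(y-ȳ)² = 1054.83
R² = 1 - SS_res/SS_tot = 1 - 0.0237 = 0.9763

0.9763


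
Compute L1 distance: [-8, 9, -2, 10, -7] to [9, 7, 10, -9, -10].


d = |-8-9| + |9-7| + |-2-10| + |10+ 9| + |-7+ 10|
  = 17 + 2 + 12 + 19 + 3
  = 53

53


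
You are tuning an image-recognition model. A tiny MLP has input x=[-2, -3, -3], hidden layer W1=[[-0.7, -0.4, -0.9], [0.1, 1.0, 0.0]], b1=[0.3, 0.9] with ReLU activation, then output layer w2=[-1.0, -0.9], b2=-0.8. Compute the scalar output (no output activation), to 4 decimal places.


z1[0] = (-0.7)·(-2) + (-0.4)·(-3) + (-0.9)·(-3) + 0.3 = 5.6
z1[1] = (0.1)·(-2) + (1.0)·(-3) + (0.0)·(-3) + 0.9 = -2.3
h = ReLU(z1) = [5.6, 0.0]
output = (-1.0)·(5.6) + (-0.9)·(0.0) - 0.8 = -6.4

-6.4


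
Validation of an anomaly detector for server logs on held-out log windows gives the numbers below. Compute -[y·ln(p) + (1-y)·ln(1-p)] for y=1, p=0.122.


BCE = -[y·ln(p) + (1-y)·ln(1-p)]
= -1·ln(0.122) - 0
= -ln(0.122) = 2.1037

2.1037


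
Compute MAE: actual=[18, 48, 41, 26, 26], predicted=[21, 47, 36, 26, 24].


Absolute errors: |18-21|=3, |48-47|=1, |41-36|=5, |26-26|=0, |26-24|=2
Sum = 11
MAE = 11/5 = 11/5

11/5


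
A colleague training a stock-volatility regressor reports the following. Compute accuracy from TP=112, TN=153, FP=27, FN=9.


Accuracy = (TP+TN)/(TP+TN+FP+FN)
= (112+153)/(301)
= 265/301 = 88.04%

88.04%


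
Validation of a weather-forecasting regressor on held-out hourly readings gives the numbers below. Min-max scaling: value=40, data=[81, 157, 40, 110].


min=40, max=157
(40-40)/(157-40) = 0/117 = 0.0

0.0


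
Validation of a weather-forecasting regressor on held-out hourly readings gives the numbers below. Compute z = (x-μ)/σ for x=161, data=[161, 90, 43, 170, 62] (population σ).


μ = 105.2, σ = 51.5341
z = (161 - 105.2)/51.5341 = 1.0828

1.0828


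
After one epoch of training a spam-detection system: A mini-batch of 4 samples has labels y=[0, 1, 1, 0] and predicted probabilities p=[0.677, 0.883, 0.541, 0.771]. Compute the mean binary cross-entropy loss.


L[0] = -ln(1-0.677) = -ln(0.323) = 1.1301
L[1] = -ln(0.883) = 0.1244
L[2] = -ln(0.541) = 0.6143
L[3] = -ln(1-0.771) = -ln(0.229) = 1.474
mean = (1.1301 + 0.1244 + 0.6143 + 1.474)/4 = 0.8357

0.8357


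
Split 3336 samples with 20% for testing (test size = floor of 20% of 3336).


Test = ⌊3336·20/100⌋ = 667
Train = 3336 - 667 = 2669

Train: 2669, Test: 667


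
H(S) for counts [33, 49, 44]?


Probabilities: [33/126, 49/126, 44/126] ≈ [0.2619, 0.3889, 0.3492]
H = -((33/126)·log₂(33/126) + (49/126)·log₂(49/126) + (44/126)·log₂(44/126))
  = 1.5662 bits

1.5662 bits


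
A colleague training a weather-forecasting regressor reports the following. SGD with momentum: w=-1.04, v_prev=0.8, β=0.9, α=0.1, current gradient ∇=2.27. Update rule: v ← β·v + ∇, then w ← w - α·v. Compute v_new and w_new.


v_new = 0.9·0.8 + 2.27 = 0.72 + 2.27 = 2.99
w_new = -1.04 - 0.1·2.99 = -1.04 - 0.299 = -1.339

v_new=2.99, w_new=-1.339


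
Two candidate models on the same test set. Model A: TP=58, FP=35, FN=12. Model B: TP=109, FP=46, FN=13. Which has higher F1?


Model A: P=58/93=0.6237, R=58/70=0.8286, F1=2PR/(P+R)=2TP/(2TP+FP+FN)=116/163=0.7117
Model B: P=109/155=0.7032, R=109/122=0.8934, F1=2PR/(P+R)=2TP/(2TP+FP+FN)=218/277=0.787
0.7117 < 0.787 → Model B

Model B


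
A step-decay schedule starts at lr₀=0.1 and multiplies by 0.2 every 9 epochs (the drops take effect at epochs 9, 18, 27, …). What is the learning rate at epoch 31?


n_drops = ⌊31/9⌋ = 3
lr = 0.1·0.2^3 = 0.1·0.008 = 0.0008

0.0008


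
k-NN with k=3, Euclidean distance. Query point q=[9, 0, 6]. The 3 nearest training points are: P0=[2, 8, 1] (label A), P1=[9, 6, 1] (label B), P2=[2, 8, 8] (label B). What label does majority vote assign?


d(q,P0) = 11.7473  (label A)
d(q,P1) = 7.8102  (label B)
d(q,P2) = 10.8167  (label B)
Votes: A=1, B=2
Majority → B

B


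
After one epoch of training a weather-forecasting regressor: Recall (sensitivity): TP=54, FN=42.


Recall = TP/(TP+FN)
= 54/(54+42)
= 54/96 = 56.25%

56.25%


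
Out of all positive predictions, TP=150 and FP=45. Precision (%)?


Precision = TP/(TP+FP)
= 150/(150+45)
= 150/195 = 76.92%

76.92%


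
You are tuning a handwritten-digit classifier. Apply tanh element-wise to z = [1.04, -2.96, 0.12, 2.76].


tanh(1.04) = 0.7779
tanh(-2.96) = -0.9946
tanh(0.12) = 0.1194
tanh(2.76) = 0.992
result = [0.7779, -0.9946, 0.1194, 0.992]

[0.7779, -0.9946, 0.1194, 0.992]


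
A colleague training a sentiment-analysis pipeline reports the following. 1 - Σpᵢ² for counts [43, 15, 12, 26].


Probabilities: [43/96, 15/96, 12/96, 26/96] ≈ [0.4479, 0.1562, 0.125, 0.2708]
Σpᵢ² = (1849 + 225 + 144 + 676)/96² = 2894/9216
Gini = 1 - Σpᵢ² = 1 - 2894/9216 = 0.686

0.686


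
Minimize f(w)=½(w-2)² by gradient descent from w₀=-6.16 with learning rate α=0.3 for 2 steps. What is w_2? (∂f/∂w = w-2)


step 1: grad = -6.16-2 = -8.16; w = -6.16 - 0.3·(-8.16) = -3.712
step 2: grad = -3.712-2 = -5.712; w = -3.712 - 0.3·(-5.712) = -1.9984

-1.9984


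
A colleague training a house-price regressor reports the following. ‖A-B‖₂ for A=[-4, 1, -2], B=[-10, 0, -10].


d = √((-4+ 10)² + (1-0)² + (-2+ 10)²)
  = √(36 + 1 + 64)
  = √101 = 10.0499

10.0499


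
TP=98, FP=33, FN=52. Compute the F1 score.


Precision = 98/131 = 0.7481
Recall = 98/150 = 0.6533
F1 = 2·P·R/(P+R) = 2·TP/(2·TP+FP+FN) = 196/(196+33+52) = 196/281 = 0.6975

0.6975


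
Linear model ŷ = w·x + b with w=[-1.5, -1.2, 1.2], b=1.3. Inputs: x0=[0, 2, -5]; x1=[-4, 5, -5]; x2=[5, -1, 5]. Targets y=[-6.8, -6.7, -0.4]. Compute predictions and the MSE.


ŷ0 = (-1.5)·(0) + (-1.2)·(2) + (1.2)·(-5) + 1.3 = -7.1
ŷ1 = (-1.5)·(-4) + (-1.2)·(5) + (1.2)·(-5) + 1.3 = -4.7
ŷ2 = (-1.5)·(5) + (-1.2)·(-1) + (1.2)·(5) + 1.3 = 1.0
errors² = [0.09, 4.0, 1.96]
MSE = 6.0500/3 = 2.0167

2.0167


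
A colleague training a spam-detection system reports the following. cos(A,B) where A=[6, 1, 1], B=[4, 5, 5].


A·B = 6·4 + 1·5 + 1·5 = 34
‖A‖ = √38 = 6.1644, ‖B‖ = √66 = 8.124
cos = 34/(√38·√66) = 34/√2508 = 0.6789

0.6789


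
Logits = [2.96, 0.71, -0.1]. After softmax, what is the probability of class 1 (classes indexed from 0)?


Exponentials: e^2.96=19.298, e^0.71=2.034, e^-0.1=0.9048
Sum = 22.2368
Softmax = [0.8678, 0.0915, 0.0407]
p[1] = 2.034/22.2368 = 0.0915

0.0915


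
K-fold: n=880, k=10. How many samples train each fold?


Fold size = 880/10 = 88
Training per fold = 880 - 88 = 792

792


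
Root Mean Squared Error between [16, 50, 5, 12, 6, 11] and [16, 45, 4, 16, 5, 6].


MSE = 68/6 = 11.3333
RMSE = √(68/6) = 3.3665

3.3665


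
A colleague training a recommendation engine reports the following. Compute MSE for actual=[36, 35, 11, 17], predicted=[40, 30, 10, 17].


Squared errors: (36-40)²=16, (35-30)²=25, (11-10)²=1, (17-17)²=0
Sum = 42
MSE = 42/4 = 21/2

21/2


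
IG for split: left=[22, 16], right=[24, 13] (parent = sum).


Parent = [46, 29], H_parent = 0.9626
H_left = 0.9819 (n=38), H_right = 0.9353 (n=37)
H_children = (38/75)·0.9819 + (37/75)·0.9353 = 0.9589
IG = 0.9626 - 0.9589 = 0.0037

0.0037


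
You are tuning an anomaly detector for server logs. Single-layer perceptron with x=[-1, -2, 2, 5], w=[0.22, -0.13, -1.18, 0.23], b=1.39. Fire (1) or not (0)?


z = (-1)·(0.22) + (-2)·(-0.13) + (2)·(-1.18) + (5)·(0.23) + 1.39
  = 0.22
step(z) = 1 (z≥0)

1


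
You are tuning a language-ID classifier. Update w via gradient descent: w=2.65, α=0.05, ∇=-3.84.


w_new = w - α·∇
= 2.65 - 0.05·-3.84
= 2.65 + 0.192
= 2.842

2.842


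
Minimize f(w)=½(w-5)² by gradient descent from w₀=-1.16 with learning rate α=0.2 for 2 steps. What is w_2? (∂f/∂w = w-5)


step 1: grad = -1.16-5 = -6.16; w = -1.16 - 0.2·(-6.16) = 0.072
step 2: grad = 0.072-5 = -4.928; w = 0.072 - 0.2·(-4.928) = 1.0576

1.0576


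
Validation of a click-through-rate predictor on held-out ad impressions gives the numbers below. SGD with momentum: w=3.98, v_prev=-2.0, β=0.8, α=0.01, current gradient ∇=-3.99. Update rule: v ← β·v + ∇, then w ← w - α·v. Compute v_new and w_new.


v_new = 0.8·-2.0 - 3.99 = -1.6 - 3.99 = -5.59
w_new = 3.98 - 0.01·-5.59 = 3.98 + 0.0559 = 4.0359

v_new=-5.59, w_new=4.0359
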